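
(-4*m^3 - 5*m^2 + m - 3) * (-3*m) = 12*m^4 + 15*m^3 - 3*m^2 + 9*m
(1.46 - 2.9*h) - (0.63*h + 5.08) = -3.53*h - 3.62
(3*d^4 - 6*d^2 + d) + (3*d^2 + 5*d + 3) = 3*d^4 - 3*d^2 + 6*d + 3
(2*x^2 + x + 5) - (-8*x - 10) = 2*x^2 + 9*x + 15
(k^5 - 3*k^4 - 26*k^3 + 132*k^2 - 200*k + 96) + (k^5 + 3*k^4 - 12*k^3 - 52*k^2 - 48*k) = 2*k^5 - 38*k^3 + 80*k^2 - 248*k + 96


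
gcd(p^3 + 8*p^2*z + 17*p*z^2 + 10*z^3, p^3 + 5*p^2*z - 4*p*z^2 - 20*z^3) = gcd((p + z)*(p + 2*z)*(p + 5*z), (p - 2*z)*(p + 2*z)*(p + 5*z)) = p^2 + 7*p*z + 10*z^2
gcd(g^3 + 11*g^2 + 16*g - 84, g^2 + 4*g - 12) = g^2 + 4*g - 12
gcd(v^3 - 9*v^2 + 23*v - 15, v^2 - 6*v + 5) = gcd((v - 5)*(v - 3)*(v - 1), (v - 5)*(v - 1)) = v^2 - 6*v + 5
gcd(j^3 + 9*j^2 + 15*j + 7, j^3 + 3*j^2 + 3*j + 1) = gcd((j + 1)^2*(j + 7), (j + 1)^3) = j^2 + 2*j + 1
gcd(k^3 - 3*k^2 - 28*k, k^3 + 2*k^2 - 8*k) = k^2 + 4*k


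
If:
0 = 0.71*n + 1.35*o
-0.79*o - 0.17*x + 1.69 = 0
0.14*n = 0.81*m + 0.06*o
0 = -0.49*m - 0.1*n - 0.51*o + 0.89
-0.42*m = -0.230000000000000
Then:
No Solution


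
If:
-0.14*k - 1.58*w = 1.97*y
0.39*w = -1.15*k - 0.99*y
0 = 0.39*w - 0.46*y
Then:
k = 0.00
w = 0.00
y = 0.00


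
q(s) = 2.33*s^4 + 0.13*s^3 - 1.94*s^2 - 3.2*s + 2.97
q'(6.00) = 2000.68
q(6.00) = 2961.69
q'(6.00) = 2000.68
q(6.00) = 2961.69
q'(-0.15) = -2.64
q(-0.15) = 3.41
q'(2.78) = 189.27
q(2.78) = 121.04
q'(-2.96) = -230.01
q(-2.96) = 170.94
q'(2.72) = 176.68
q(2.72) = 110.06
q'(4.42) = 792.06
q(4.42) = 851.44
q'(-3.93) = -547.64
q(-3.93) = 533.50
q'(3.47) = 377.44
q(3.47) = 311.75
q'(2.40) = 118.57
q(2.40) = 63.22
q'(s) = 9.32*s^3 + 0.39*s^2 - 3.88*s - 3.2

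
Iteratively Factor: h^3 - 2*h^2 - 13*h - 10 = (h - 5)*(h^2 + 3*h + 2) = (h - 5)*(h + 2)*(h + 1)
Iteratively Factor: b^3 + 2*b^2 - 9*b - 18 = (b + 2)*(b^2 - 9) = (b + 2)*(b + 3)*(b - 3)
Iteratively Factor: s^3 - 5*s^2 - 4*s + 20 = (s - 5)*(s^2 - 4) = (s - 5)*(s - 2)*(s + 2)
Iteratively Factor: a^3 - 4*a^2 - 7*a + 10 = (a - 1)*(a^2 - 3*a - 10) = (a - 1)*(a + 2)*(a - 5)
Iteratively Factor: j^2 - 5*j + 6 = (j - 3)*(j - 2)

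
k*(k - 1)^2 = k^3 - 2*k^2 + k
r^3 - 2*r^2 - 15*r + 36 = (r - 3)^2*(r + 4)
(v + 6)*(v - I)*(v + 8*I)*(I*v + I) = I*v^4 - 7*v^3 + 7*I*v^3 - 49*v^2 + 14*I*v^2 - 42*v + 56*I*v + 48*I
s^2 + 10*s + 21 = (s + 3)*(s + 7)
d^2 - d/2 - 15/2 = (d - 3)*(d + 5/2)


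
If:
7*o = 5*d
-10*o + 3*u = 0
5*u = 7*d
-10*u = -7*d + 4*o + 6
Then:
No Solution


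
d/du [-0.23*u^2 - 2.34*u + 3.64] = -0.46*u - 2.34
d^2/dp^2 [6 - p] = 0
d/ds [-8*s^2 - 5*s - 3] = -16*s - 5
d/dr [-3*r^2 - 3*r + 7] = -6*r - 3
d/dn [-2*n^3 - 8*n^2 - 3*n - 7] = -6*n^2 - 16*n - 3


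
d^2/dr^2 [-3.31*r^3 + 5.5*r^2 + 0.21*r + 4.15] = 11.0 - 19.86*r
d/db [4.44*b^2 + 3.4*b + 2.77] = 8.88*b + 3.4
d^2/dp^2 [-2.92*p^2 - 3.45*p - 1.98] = -5.84000000000000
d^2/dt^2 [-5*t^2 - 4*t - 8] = -10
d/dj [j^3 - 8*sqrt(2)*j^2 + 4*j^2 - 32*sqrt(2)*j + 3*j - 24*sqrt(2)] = 3*j^2 - 16*sqrt(2)*j + 8*j - 32*sqrt(2) + 3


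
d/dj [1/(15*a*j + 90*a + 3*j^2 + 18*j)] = (-5*a - 2*j - 6)/(3*(5*a*j + 30*a + j^2 + 6*j)^2)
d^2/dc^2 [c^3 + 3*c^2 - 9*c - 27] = 6*c + 6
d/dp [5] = 0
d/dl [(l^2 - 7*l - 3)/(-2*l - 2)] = (-l^2/2 - l + 2)/(l^2 + 2*l + 1)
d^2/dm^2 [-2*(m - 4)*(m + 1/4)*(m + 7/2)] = 1 - 12*m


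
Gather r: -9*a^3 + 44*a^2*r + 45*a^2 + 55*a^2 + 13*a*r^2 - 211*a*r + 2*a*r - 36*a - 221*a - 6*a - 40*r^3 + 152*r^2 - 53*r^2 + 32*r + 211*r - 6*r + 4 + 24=-9*a^3 + 100*a^2 - 263*a - 40*r^3 + r^2*(13*a + 99) + r*(44*a^2 - 209*a + 237) + 28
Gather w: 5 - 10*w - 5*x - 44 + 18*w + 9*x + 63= 8*w + 4*x + 24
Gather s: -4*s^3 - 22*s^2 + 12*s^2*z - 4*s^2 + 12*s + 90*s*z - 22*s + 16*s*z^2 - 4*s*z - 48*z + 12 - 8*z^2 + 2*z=-4*s^3 + s^2*(12*z - 26) + s*(16*z^2 + 86*z - 10) - 8*z^2 - 46*z + 12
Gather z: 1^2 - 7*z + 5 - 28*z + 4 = 10 - 35*z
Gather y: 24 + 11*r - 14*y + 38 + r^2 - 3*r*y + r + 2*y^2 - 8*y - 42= r^2 + 12*r + 2*y^2 + y*(-3*r - 22) + 20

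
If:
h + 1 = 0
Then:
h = -1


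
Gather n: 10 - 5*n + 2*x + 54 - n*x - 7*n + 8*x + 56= n*(-x - 12) + 10*x + 120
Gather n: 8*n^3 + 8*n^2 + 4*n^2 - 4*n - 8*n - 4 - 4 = 8*n^3 + 12*n^2 - 12*n - 8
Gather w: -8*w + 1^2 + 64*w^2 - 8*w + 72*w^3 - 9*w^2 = 72*w^3 + 55*w^2 - 16*w + 1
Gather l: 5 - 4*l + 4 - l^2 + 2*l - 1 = -l^2 - 2*l + 8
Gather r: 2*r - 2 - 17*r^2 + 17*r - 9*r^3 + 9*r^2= -9*r^3 - 8*r^2 + 19*r - 2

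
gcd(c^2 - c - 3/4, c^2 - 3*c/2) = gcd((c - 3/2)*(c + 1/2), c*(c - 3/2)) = c - 3/2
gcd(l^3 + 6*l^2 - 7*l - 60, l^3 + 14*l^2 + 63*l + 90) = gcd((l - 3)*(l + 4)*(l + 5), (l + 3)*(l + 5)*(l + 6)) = l + 5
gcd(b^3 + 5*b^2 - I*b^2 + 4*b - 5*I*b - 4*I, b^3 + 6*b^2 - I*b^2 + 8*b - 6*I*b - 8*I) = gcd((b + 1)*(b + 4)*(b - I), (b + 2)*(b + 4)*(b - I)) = b^2 + b*(4 - I) - 4*I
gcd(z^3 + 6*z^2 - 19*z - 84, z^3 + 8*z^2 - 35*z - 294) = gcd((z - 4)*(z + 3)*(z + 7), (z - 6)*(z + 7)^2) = z + 7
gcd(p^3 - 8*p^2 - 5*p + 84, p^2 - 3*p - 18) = p + 3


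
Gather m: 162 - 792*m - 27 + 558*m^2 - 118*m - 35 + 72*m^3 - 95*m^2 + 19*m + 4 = 72*m^3 + 463*m^2 - 891*m + 104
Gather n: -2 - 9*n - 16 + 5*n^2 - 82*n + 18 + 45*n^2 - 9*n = 50*n^2 - 100*n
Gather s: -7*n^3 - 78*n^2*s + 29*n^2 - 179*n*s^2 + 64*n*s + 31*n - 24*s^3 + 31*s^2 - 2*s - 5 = -7*n^3 + 29*n^2 + 31*n - 24*s^3 + s^2*(31 - 179*n) + s*(-78*n^2 + 64*n - 2) - 5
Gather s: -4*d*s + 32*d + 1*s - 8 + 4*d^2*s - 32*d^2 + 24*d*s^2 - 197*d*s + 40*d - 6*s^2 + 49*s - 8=-32*d^2 + 72*d + s^2*(24*d - 6) + s*(4*d^2 - 201*d + 50) - 16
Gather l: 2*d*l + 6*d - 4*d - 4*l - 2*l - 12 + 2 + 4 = 2*d + l*(2*d - 6) - 6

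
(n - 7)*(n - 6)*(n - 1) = n^3 - 14*n^2 + 55*n - 42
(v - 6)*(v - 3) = v^2 - 9*v + 18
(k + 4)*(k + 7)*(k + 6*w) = k^3 + 6*k^2*w + 11*k^2 + 66*k*w + 28*k + 168*w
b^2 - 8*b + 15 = (b - 5)*(b - 3)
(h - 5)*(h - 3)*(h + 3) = h^3 - 5*h^2 - 9*h + 45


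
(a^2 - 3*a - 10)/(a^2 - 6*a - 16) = (a - 5)/(a - 8)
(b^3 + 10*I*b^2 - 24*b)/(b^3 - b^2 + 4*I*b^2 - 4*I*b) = (b + 6*I)/(b - 1)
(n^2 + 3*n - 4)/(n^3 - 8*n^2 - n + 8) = (n + 4)/(n^2 - 7*n - 8)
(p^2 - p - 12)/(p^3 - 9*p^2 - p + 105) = (p - 4)/(p^2 - 12*p + 35)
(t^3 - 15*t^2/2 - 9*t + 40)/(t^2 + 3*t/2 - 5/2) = (t^2 - 10*t + 16)/(t - 1)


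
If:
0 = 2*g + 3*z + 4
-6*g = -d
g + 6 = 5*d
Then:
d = 36/29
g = 6/29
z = -128/87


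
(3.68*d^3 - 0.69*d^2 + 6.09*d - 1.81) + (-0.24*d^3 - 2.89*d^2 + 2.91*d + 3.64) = 3.44*d^3 - 3.58*d^2 + 9.0*d + 1.83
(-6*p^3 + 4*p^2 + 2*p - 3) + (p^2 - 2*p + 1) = -6*p^3 + 5*p^2 - 2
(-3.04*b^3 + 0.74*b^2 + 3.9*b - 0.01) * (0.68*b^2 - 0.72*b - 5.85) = -2.0672*b^5 + 2.692*b^4 + 19.9032*b^3 - 7.1438*b^2 - 22.8078*b + 0.0585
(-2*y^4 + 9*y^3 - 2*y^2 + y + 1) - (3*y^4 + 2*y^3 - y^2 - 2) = -5*y^4 + 7*y^3 - y^2 + y + 3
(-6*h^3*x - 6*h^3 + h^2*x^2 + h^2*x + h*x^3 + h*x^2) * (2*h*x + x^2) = -12*h^4*x^2 - 12*h^4*x - 4*h^3*x^3 - 4*h^3*x^2 + 3*h^2*x^4 + 3*h^2*x^3 + h*x^5 + h*x^4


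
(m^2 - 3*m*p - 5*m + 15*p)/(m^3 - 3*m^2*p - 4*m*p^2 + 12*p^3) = (5 - m)/(-m^2 + 4*p^2)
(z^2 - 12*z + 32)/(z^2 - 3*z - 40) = (z - 4)/(z + 5)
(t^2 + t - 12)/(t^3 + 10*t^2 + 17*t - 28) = (t - 3)/(t^2 + 6*t - 7)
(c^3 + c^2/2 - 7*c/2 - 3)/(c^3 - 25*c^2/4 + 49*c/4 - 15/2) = 2*(2*c^2 + 5*c + 3)/(4*c^2 - 17*c + 15)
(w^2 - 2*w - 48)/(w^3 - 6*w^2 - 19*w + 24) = (w + 6)/(w^2 + 2*w - 3)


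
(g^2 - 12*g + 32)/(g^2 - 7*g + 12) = (g - 8)/(g - 3)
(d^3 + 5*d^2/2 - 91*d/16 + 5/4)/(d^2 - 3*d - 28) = (16*d^2 - 24*d + 5)/(16*(d - 7))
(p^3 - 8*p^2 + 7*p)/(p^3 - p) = (p - 7)/(p + 1)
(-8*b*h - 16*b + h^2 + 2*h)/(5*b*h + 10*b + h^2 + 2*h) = (-8*b + h)/(5*b + h)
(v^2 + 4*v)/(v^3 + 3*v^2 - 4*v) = 1/(v - 1)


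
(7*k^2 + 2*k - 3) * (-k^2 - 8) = -7*k^4 - 2*k^3 - 53*k^2 - 16*k + 24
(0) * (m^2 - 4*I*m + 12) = 0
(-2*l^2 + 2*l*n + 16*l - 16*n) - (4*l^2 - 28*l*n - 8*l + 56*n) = -6*l^2 + 30*l*n + 24*l - 72*n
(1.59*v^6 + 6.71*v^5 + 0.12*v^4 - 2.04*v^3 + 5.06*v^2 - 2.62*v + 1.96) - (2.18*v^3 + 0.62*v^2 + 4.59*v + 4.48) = 1.59*v^6 + 6.71*v^5 + 0.12*v^4 - 4.22*v^3 + 4.44*v^2 - 7.21*v - 2.52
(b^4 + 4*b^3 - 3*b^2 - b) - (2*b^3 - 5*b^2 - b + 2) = b^4 + 2*b^3 + 2*b^2 - 2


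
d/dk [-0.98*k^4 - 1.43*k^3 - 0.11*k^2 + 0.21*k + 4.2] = -3.92*k^3 - 4.29*k^2 - 0.22*k + 0.21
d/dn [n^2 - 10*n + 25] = 2*n - 10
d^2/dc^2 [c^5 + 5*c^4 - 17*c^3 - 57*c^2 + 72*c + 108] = 20*c^3 + 60*c^2 - 102*c - 114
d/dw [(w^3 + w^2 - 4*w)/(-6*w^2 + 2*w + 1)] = (-6*w^4 + 4*w^3 - 19*w^2 + 2*w - 4)/(36*w^4 - 24*w^3 - 8*w^2 + 4*w + 1)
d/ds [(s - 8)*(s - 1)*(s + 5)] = 3*s^2 - 8*s - 37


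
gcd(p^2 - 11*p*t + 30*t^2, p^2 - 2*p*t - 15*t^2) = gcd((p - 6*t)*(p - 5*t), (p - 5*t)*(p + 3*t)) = p - 5*t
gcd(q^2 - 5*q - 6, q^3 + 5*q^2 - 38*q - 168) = q - 6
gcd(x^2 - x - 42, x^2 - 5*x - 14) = x - 7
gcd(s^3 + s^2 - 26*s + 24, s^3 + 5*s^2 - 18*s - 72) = s^2 + 2*s - 24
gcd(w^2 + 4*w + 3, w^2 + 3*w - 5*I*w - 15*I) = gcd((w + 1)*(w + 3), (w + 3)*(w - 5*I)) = w + 3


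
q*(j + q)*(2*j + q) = 2*j^2*q + 3*j*q^2 + q^3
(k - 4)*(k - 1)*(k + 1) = k^3 - 4*k^2 - k + 4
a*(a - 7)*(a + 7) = a^3 - 49*a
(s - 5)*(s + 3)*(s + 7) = s^3 + 5*s^2 - 29*s - 105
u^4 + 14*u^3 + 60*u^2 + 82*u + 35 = (u + 1)^2*(u + 5)*(u + 7)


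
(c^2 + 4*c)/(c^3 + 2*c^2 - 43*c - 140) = c/(c^2 - 2*c - 35)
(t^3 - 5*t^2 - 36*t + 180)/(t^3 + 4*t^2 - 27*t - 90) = (t - 6)/(t + 3)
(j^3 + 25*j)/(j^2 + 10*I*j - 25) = j*(j - 5*I)/(j + 5*I)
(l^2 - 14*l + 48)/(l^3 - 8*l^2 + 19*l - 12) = (l^2 - 14*l + 48)/(l^3 - 8*l^2 + 19*l - 12)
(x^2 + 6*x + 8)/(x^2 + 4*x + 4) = (x + 4)/(x + 2)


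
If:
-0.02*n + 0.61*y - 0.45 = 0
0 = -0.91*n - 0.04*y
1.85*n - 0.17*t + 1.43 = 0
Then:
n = -0.03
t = 8.06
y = 0.74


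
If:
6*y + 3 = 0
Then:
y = -1/2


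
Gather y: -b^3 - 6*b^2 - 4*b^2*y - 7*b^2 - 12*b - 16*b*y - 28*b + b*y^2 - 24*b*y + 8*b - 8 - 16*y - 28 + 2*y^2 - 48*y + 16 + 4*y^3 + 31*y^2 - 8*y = -b^3 - 13*b^2 - 32*b + 4*y^3 + y^2*(b + 33) + y*(-4*b^2 - 40*b - 72) - 20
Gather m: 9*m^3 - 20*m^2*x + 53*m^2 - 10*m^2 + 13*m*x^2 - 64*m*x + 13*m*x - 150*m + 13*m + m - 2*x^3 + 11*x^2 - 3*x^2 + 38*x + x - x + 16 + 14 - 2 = 9*m^3 + m^2*(43 - 20*x) + m*(13*x^2 - 51*x - 136) - 2*x^3 + 8*x^2 + 38*x + 28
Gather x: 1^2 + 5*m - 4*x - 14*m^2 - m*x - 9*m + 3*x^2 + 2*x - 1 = -14*m^2 - 4*m + 3*x^2 + x*(-m - 2)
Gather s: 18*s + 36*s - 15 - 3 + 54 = 54*s + 36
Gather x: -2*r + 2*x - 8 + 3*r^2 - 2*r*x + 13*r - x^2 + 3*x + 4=3*r^2 + 11*r - x^2 + x*(5 - 2*r) - 4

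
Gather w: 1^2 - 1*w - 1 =-w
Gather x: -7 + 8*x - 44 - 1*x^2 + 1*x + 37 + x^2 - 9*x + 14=0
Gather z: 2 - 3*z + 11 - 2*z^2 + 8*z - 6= -2*z^2 + 5*z + 7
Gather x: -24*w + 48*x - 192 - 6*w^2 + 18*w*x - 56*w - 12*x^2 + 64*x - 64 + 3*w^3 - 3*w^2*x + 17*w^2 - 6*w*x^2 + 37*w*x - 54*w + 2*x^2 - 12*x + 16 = 3*w^3 + 11*w^2 - 134*w + x^2*(-6*w - 10) + x*(-3*w^2 + 55*w + 100) - 240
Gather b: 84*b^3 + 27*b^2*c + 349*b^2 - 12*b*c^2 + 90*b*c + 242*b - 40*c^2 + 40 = 84*b^3 + b^2*(27*c + 349) + b*(-12*c^2 + 90*c + 242) - 40*c^2 + 40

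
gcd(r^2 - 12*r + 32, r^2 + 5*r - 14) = 1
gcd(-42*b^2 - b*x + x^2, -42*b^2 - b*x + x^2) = -42*b^2 - b*x + x^2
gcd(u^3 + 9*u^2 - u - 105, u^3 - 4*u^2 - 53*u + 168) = u^2 + 4*u - 21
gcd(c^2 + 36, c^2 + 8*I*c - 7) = 1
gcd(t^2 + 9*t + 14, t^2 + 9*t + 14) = t^2 + 9*t + 14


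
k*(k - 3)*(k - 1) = k^3 - 4*k^2 + 3*k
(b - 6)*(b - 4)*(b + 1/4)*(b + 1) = b^4 - 35*b^3/4 + 47*b^2/4 + 55*b/2 + 6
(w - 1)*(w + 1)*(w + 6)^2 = w^4 + 12*w^3 + 35*w^2 - 12*w - 36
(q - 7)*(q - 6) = q^2 - 13*q + 42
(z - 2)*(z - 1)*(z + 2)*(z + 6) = z^4 + 5*z^3 - 10*z^2 - 20*z + 24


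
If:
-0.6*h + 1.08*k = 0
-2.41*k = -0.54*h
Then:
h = 0.00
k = 0.00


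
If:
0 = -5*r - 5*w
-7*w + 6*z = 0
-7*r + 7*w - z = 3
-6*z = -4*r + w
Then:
No Solution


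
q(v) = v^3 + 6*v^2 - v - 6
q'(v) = 3*v^2 + 12*v - 1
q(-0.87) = -1.25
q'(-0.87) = -9.17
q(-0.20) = -5.57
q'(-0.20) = -3.28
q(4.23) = 172.81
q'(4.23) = 103.44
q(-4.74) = 27.05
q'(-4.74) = 9.52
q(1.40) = 7.10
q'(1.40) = 21.68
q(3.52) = 108.44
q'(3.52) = 78.41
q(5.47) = 331.72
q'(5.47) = 154.40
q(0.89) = -1.43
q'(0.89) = 12.06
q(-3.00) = 24.00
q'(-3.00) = -10.00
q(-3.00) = 24.00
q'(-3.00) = -10.00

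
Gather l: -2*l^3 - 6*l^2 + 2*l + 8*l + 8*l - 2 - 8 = -2*l^3 - 6*l^2 + 18*l - 10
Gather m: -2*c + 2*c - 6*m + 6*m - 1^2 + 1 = 0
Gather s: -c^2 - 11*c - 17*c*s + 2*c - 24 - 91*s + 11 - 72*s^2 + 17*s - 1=-c^2 - 9*c - 72*s^2 + s*(-17*c - 74) - 14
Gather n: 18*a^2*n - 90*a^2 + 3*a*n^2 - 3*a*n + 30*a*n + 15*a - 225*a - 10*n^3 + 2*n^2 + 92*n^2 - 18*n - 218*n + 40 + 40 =-90*a^2 - 210*a - 10*n^3 + n^2*(3*a + 94) + n*(18*a^2 + 27*a - 236) + 80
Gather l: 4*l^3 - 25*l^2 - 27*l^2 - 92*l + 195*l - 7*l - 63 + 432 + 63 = 4*l^3 - 52*l^2 + 96*l + 432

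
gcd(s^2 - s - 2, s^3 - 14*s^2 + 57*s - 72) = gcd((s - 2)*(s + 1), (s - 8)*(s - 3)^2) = 1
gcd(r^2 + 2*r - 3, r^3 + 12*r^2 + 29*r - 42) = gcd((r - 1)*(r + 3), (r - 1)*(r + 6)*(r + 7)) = r - 1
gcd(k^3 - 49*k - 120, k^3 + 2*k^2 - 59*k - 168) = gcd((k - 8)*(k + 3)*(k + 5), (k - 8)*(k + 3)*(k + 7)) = k^2 - 5*k - 24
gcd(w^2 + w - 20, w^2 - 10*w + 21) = 1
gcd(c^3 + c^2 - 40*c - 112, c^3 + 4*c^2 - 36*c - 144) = c + 4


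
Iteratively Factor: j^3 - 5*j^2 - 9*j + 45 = (j + 3)*(j^2 - 8*j + 15) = (j - 3)*(j + 3)*(j - 5)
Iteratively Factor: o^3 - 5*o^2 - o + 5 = (o - 5)*(o^2 - 1) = (o - 5)*(o - 1)*(o + 1)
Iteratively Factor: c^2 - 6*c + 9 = (c - 3)*(c - 3)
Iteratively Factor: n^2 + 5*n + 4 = (n + 1)*(n + 4)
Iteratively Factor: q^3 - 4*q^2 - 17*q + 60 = (q + 4)*(q^2 - 8*q + 15) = (q - 3)*(q + 4)*(q - 5)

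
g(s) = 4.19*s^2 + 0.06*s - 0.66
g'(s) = 8.38*s + 0.06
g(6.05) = 153.07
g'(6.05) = 50.76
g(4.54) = 85.98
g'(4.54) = 38.11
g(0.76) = 1.81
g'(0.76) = 6.43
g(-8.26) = 284.72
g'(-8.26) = -69.16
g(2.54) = 26.52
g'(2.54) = 21.35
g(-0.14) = -0.59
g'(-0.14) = -1.11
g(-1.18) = 5.10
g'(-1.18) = -9.83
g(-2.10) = 17.69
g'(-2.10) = -17.54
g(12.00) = 603.42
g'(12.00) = 100.62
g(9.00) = 339.27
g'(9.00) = 75.48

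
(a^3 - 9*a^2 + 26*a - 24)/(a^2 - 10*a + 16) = (a^2 - 7*a + 12)/(a - 8)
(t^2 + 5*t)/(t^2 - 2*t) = (t + 5)/(t - 2)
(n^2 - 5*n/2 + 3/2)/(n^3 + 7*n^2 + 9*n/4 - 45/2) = 2*(n - 1)/(2*n^2 + 17*n + 30)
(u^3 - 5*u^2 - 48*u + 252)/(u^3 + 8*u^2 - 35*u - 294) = (u - 6)/(u + 7)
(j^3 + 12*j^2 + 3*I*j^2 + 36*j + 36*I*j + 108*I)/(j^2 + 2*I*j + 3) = (j^2 + 12*j + 36)/(j - I)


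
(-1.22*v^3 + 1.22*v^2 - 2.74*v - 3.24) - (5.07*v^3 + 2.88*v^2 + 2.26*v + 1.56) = -6.29*v^3 - 1.66*v^2 - 5.0*v - 4.8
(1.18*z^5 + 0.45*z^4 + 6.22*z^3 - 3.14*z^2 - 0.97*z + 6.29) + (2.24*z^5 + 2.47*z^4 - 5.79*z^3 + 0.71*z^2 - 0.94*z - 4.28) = 3.42*z^5 + 2.92*z^4 + 0.43*z^3 - 2.43*z^2 - 1.91*z + 2.01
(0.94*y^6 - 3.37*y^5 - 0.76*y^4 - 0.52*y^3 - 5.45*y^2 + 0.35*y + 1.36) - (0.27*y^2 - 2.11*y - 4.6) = 0.94*y^6 - 3.37*y^5 - 0.76*y^4 - 0.52*y^3 - 5.72*y^2 + 2.46*y + 5.96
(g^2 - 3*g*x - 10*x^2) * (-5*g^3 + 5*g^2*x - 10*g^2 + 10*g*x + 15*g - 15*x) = -5*g^5 + 20*g^4*x - 10*g^4 + 35*g^3*x^2 + 40*g^3*x + 15*g^3 - 50*g^2*x^3 + 70*g^2*x^2 - 60*g^2*x - 100*g*x^3 - 105*g*x^2 + 150*x^3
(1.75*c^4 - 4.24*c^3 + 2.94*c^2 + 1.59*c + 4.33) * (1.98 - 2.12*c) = -3.71*c^5 + 12.4538*c^4 - 14.628*c^3 + 2.4504*c^2 - 6.0314*c + 8.5734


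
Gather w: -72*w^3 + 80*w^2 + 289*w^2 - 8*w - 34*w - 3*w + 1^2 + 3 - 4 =-72*w^3 + 369*w^2 - 45*w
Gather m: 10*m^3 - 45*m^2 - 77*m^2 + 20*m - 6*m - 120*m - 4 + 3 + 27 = 10*m^3 - 122*m^2 - 106*m + 26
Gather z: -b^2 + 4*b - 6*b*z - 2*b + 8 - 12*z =-b^2 + 2*b + z*(-6*b - 12) + 8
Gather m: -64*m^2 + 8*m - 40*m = -64*m^2 - 32*m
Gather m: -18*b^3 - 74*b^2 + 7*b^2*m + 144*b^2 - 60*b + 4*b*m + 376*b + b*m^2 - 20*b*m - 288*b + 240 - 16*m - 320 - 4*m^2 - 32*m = -18*b^3 + 70*b^2 + 28*b + m^2*(b - 4) + m*(7*b^2 - 16*b - 48) - 80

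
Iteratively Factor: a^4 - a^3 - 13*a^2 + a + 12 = (a - 4)*(a^3 + 3*a^2 - a - 3) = (a - 4)*(a - 1)*(a^2 + 4*a + 3) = (a - 4)*(a - 1)*(a + 1)*(a + 3)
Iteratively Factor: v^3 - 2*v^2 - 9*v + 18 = (v - 3)*(v^2 + v - 6) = (v - 3)*(v - 2)*(v + 3)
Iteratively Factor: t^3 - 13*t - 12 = (t + 1)*(t^2 - t - 12) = (t - 4)*(t + 1)*(t + 3)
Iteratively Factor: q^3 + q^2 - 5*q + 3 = (q - 1)*(q^2 + 2*q - 3) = (q - 1)*(q + 3)*(q - 1)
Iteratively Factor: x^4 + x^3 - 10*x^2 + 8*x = (x - 2)*(x^3 + 3*x^2 - 4*x) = (x - 2)*(x + 4)*(x^2 - x) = x*(x - 2)*(x + 4)*(x - 1)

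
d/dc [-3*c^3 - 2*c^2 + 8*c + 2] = -9*c^2 - 4*c + 8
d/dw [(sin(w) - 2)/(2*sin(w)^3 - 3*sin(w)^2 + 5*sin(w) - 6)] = (-4*sin(w)^3 + 15*sin(w)^2 - 12*sin(w) + 4)*cos(w)/(2*sin(w)^3 - 3*sin(w)^2 + 5*sin(w) - 6)^2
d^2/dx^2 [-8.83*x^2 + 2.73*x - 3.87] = -17.6600000000000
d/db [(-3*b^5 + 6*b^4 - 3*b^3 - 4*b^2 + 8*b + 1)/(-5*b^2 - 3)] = (45*b^6 - 60*b^5 + 60*b^4 - 72*b^3 + 67*b^2 + 34*b - 24)/(25*b^4 + 30*b^2 + 9)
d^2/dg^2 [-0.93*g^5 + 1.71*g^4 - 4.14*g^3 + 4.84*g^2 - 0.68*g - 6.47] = -18.6*g^3 + 20.52*g^2 - 24.84*g + 9.68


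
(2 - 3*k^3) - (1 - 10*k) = -3*k^3 + 10*k + 1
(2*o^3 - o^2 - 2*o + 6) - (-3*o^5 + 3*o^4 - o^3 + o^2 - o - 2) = 3*o^5 - 3*o^4 + 3*o^3 - 2*o^2 - o + 8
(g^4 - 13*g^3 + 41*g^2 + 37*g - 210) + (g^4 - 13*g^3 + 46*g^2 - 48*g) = 2*g^4 - 26*g^3 + 87*g^2 - 11*g - 210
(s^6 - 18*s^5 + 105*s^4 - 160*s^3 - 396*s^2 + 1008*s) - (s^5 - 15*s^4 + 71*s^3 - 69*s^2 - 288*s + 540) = s^6 - 19*s^5 + 120*s^4 - 231*s^3 - 327*s^2 + 1296*s - 540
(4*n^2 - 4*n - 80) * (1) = 4*n^2 - 4*n - 80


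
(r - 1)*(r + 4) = r^2 + 3*r - 4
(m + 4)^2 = m^2 + 8*m + 16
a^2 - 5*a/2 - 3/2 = (a - 3)*(a + 1/2)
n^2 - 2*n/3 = n*(n - 2/3)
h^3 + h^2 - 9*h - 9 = (h - 3)*(h + 1)*(h + 3)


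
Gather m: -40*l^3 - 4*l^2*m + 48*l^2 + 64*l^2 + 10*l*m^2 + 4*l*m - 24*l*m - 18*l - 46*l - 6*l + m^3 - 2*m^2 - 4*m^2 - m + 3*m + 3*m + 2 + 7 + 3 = -40*l^3 + 112*l^2 - 70*l + m^3 + m^2*(10*l - 6) + m*(-4*l^2 - 20*l + 5) + 12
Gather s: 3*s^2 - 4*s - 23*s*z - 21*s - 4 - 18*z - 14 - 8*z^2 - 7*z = 3*s^2 + s*(-23*z - 25) - 8*z^2 - 25*z - 18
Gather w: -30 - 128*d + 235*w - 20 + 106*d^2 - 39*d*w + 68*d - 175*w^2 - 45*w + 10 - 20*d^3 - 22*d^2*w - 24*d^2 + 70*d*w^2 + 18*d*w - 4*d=-20*d^3 + 82*d^2 - 64*d + w^2*(70*d - 175) + w*(-22*d^2 - 21*d + 190) - 40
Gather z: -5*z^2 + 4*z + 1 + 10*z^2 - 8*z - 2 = 5*z^2 - 4*z - 1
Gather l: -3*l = -3*l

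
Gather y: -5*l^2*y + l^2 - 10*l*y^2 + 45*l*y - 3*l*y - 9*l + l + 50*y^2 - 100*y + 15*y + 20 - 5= l^2 - 8*l + y^2*(50 - 10*l) + y*(-5*l^2 + 42*l - 85) + 15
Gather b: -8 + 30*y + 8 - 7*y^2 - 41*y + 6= -7*y^2 - 11*y + 6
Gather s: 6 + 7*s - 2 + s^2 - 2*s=s^2 + 5*s + 4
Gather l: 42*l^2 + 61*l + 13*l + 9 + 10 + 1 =42*l^2 + 74*l + 20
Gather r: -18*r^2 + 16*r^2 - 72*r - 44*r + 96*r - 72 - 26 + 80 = -2*r^2 - 20*r - 18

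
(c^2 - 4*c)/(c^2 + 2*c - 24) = c/(c + 6)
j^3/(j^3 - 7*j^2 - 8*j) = j^2/(j^2 - 7*j - 8)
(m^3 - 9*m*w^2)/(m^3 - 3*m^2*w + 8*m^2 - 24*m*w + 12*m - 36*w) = m*(m + 3*w)/(m^2 + 8*m + 12)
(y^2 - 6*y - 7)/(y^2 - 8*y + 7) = (y + 1)/(y - 1)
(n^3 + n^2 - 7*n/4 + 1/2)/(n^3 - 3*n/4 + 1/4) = (n + 2)/(n + 1)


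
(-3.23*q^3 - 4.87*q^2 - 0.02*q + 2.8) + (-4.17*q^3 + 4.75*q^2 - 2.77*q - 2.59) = -7.4*q^3 - 0.12*q^2 - 2.79*q + 0.21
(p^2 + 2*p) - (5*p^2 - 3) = -4*p^2 + 2*p + 3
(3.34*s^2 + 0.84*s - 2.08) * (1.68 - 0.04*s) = -0.1336*s^3 + 5.5776*s^2 + 1.4944*s - 3.4944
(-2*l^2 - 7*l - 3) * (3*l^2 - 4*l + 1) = -6*l^4 - 13*l^3 + 17*l^2 + 5*l - 3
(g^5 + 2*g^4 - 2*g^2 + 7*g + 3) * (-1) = -g^5 - 2*g^4 + 2*g^2 - 7*g - 3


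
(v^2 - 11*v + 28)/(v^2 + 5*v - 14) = (v^2 - 11*v + 28)/(v^2 + 5*v - 14)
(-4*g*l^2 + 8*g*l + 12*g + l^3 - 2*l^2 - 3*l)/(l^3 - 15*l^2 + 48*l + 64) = (-4*g*l + 12*g + l^2 - 3*l)/(l^2 - 16*l + 64)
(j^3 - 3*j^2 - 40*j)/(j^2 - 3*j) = (j^2 - 3*j - 40)/(j - 3)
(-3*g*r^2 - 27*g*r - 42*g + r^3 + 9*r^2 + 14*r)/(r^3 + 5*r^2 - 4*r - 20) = (-3*g*r - 21*g + r^2 + 7*r)/(r^2 + 3*r - 10)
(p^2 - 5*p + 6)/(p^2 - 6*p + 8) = (p - 3)/(p - 4)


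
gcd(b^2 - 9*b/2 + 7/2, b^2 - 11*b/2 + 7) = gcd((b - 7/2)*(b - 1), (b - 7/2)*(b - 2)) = b - 7/2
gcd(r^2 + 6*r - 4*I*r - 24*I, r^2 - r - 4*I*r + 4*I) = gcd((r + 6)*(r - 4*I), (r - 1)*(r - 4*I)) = r - 4*I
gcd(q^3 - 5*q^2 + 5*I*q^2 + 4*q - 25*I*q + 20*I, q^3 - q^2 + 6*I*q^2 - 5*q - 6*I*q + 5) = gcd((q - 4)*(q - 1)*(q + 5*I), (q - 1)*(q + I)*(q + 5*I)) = q^2 + q*(-1 + 5*I) - 5*I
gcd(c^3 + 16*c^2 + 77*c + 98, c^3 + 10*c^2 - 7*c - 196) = c^2 + 14*c + 49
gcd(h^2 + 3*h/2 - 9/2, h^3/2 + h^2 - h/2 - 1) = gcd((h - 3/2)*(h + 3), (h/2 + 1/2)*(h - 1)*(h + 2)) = 1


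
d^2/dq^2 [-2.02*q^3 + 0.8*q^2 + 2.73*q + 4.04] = 1.6 - 12.12*q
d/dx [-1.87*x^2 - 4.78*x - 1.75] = -3.74*x - 4.78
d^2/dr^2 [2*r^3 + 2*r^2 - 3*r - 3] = 12*r + 4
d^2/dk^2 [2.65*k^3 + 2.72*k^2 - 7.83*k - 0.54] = 15.9*k + 5.44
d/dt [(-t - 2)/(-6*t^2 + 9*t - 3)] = (-2*t^2 - 8*t + 7)/(3*(4*t^4 - 12*t^3 + 13*t^2 - 6*t + 1))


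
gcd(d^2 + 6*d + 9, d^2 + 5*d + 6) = d + 3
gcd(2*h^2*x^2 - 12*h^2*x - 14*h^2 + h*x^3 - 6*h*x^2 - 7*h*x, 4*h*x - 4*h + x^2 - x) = 1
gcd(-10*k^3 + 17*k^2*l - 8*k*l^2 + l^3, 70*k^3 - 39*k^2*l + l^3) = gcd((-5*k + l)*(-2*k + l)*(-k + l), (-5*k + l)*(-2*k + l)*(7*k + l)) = 10*k^2 - 7*k*l + l^2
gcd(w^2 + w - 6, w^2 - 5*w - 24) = w + 3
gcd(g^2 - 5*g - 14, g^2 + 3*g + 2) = g + 2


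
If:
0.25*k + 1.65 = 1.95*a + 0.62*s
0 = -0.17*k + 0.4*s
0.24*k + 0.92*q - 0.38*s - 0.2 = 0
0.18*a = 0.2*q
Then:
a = 0.89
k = -6.88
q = 0.80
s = -2.92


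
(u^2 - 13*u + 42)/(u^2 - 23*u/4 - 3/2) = 4*(u - 7)/(4*u + 1)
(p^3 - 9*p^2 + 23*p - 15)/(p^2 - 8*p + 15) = p - 1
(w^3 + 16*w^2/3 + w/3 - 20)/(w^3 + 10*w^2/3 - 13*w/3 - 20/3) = (w + 3)/(w + 1)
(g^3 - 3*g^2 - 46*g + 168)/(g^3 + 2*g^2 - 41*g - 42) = (g - 4)/(g + 1)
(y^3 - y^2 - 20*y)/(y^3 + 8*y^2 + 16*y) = (y - 5)/(y + 4)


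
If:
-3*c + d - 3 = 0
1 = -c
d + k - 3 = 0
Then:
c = -1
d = 0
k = 3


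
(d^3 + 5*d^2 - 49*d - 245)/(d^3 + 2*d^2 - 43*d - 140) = (d + 7)/(d + 4)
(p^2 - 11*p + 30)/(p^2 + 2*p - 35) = (p - 6)/(p + 7)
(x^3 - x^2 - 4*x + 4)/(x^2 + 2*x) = x - 3 + 2/x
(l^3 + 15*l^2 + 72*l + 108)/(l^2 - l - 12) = (l^2 + 12*l + 36)/(l - 4)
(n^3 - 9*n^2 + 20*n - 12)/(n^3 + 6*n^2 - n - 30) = (n^2 - 7*n + 6)/(n^2 + 8*n + 15)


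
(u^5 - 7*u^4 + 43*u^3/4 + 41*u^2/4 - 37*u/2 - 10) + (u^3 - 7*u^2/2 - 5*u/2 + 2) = u^5 - 7*u^4 + 47*u^3/4 + 27*u^2/4 - 21*u - 8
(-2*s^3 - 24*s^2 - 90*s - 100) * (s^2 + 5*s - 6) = -2*s^5 - 34*s^4 - 198*s^3 - 406*s^2 + 40*s + 600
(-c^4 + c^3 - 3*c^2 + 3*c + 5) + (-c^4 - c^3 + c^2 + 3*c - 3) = -2*c^4 - 2*c^2 + 6*c + 2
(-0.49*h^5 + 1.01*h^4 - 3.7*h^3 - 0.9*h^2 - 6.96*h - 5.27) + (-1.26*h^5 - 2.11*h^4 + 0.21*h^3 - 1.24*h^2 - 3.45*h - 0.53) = -1.75*h^5 - 1.1*h^4 - 3.49*h^3 - 2.14*h^2 - 10.41*h - 5.8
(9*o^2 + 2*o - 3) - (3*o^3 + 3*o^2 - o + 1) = -3*o^3 + 6*o^2 + 3*o - 4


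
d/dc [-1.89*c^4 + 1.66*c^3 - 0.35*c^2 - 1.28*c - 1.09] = -7.56*c^3 + 4.98*c^2 - 0.7*c - 1.28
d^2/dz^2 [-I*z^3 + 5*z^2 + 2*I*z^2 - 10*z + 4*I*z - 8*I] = -6*I*z + 10 + 4*I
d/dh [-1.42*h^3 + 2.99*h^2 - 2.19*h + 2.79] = -4.26*h^2 + 5.98*h - 2.19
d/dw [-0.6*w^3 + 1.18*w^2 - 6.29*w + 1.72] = -1.8*w^2 + 2.36*w - 6.29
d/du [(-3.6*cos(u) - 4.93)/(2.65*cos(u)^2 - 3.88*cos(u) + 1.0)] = (-9.54*cos(u)^2 - 26.129*cos(u) + 22.7284)*sin(u)/(7.0225*cos(u)^4 - 20.564*cos(u)^3 + 20.3544*cos(u)^2 - 7.76*cos(u) + 1.0)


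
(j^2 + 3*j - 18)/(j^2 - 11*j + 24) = (j + 6)/(j - 8)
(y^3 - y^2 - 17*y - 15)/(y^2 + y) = y - 2 - 15/y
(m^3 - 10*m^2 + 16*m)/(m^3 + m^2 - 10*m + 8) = m*(m - 8)/(m^2 + 3*m - 4)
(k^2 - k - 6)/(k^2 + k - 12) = (k + 2)/(k + 4)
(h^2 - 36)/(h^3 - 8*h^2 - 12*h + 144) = (h + 6)/(h^2 - 2*h - 24)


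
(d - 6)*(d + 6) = d^2 - 36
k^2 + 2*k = k*(k + 2)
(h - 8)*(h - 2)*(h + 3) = h^3 - 7*h^2 - 14*h + 48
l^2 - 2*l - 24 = (l - 6)*(l + 4)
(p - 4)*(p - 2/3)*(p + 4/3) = p^3 - 10*p^2/3 - 32*p/9 + 32/9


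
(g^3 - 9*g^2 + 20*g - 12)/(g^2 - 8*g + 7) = (g^2 - 8*g + 12)/(g - 7)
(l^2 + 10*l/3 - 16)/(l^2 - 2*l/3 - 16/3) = (l + 6)/(l + 2)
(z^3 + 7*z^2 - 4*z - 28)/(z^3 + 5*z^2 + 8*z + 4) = (z^2 + 5*z - 14)/(z^2 + 3*z + 2)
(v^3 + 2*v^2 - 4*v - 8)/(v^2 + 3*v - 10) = (v^2 + 4*v + 4)/(v + 5)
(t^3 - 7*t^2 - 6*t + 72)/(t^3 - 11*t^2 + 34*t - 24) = (t + 3)/(t - 1)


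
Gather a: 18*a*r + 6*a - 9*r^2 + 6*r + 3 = a*(18*r + 6) - 9*r^2 + 6*r + 3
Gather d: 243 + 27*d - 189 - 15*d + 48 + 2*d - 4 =14*d + 98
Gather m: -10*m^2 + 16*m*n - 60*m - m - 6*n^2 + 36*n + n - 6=-10*m^2 + m*(16*n - 61) - 6*n^2 + 37*n - 6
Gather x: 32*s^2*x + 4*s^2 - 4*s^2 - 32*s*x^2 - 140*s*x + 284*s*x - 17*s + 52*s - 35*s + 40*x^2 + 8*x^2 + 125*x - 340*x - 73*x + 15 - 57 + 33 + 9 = x^2*(48 - 32*s) + x*(32*s^2 + 144*s - 288)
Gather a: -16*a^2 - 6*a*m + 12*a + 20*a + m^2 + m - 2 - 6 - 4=-16*a^2 + a*(32 - 6*m) + m^2 + m - 12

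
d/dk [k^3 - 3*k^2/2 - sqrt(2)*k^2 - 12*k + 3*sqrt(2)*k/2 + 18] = 3*k^2 - 3*k - 2*sqrt(2)*k - 12 + 3*sqrt(2)/2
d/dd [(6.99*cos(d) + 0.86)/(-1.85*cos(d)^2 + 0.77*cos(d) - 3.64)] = (-12.9315*cos(d)^2 - 3.182*cos(d) + 26.1058)*sin(d)/(3.4225*cos(d)^4 - 2.849*cos(d)^3 + 14.0609*cos(d)^2 - 5.6056*cos(d) + 13.2496)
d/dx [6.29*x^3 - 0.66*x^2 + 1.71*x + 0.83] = 18.87*x^2 - 1.32*x + 1.71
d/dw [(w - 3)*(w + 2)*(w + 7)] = 3*w^2 + 12*w - 13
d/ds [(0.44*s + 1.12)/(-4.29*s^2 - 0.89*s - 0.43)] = (1.8876*s^2 + 9.6096*s + 0.8076)/(18.4041*s^4 + 7.6362*s^3 + 4.4815*s^2 + 0.7654*s + 0.1849)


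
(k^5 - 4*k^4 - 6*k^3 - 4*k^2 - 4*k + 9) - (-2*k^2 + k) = k^5 - 4*k^4 - 6*k^3 - 2*k^2 - 5*k + 9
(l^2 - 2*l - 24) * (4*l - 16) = 4*l^3 - 24*l^2 - 64*l + 384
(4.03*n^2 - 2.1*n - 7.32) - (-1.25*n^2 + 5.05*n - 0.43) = 5.28*n^2 - 7.15*n - 6.89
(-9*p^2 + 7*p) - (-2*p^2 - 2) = -7*p^2 + 7*p + 2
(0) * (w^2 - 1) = 0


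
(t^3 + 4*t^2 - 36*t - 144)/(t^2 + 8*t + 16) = (t^2 - 36)/(t + 4)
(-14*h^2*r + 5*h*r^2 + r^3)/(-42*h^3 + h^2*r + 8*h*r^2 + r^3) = r/(3*h + r)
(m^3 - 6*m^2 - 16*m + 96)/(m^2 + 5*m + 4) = (m^2 - 10*m + 24)/(m + 1)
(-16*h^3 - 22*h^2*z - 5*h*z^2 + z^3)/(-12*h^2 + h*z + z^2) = (-16*h^3 - 22*h^2*z - 5*h*z^2 + z^3)/(-12*h^2 + h*z + z^2)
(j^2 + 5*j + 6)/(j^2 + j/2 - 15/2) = 2*(j + 2)/(2*j - 5)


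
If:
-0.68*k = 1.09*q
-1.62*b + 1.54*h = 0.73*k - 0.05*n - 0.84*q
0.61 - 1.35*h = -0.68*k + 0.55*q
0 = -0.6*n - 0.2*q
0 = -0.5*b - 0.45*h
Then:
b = 0.49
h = -0.55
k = -1.32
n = -0.27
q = 0.82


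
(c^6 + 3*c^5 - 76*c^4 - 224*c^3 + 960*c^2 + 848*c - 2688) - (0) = c^6 + 3*c^5 - 76*c^4 - 224*c^3 + 960*c^2 + 848*c - 2688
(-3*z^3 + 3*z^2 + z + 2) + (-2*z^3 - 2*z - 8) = -5*z^3 + 3*z^2 - z - 6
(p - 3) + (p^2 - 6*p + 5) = p^2 - 5*p + 2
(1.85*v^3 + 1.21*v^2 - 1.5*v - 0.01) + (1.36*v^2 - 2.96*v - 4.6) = 1.85*v^3 + 2.57*v^2 - 4.46*v - 4.61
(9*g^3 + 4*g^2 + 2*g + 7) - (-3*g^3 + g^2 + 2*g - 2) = 12*g^3 + 3*g^2 + 9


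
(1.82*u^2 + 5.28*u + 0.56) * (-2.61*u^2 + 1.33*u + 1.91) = -4.7502*u^4 - 11.3602*u^3 + 9.037*u^2 + 10.8296*u + 1.0696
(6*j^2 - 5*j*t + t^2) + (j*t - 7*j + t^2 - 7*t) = 6*j^2 - 4*j*t - 7*j + 2*t^2 - 7*t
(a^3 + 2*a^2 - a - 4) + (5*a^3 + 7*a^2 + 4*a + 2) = 6*a^3 + 9*a^2 + 3*a - 2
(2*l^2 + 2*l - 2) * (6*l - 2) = 12*l^3 + 8*l^2 - 16*l + 4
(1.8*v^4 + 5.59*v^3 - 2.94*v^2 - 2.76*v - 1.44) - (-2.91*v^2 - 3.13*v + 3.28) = 1.8*v^4 + 5.59*v^3 - 0.0299999999999998*v^2 + 0.37*v - 4.72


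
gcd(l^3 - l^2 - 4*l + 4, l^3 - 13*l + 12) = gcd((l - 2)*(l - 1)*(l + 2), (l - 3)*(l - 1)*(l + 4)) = l - 1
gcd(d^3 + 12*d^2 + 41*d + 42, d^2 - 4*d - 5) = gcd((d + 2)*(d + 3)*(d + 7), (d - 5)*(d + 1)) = 1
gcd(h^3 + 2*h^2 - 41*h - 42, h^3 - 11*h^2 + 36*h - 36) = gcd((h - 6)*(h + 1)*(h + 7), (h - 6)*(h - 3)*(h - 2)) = h - 6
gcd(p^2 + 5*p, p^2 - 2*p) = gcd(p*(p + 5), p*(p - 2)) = p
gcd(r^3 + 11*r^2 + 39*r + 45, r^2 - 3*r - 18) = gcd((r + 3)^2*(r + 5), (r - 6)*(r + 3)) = r + 3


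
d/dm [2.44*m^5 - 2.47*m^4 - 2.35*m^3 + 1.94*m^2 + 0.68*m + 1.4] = 12.2*m^4 - 9.88*m^3 - 7.05*m^2 + 3.88*m + 0.68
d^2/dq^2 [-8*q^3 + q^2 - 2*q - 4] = 2 - 48*q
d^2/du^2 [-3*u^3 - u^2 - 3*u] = -18*u - 2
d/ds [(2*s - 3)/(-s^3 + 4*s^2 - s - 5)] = (-2*s^3 + 8*s^2 - 2*s + (2*s - 3)*(3*s^2 - 8*s + 1) - 10)/(s^3 - 4*s^2 + s + 5)^2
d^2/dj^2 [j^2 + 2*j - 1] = 2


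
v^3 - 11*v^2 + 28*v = v*(v - 7)*(v - 4)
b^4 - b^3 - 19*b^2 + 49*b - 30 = (b - 3)*(b - 2)*(b - 1)*(b + 5)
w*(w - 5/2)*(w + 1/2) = w^3 - 2*w^2 - 5*w/4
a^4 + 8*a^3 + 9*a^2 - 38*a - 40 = (a - 2)*(a + 1)*(a + 4)*(a + 5)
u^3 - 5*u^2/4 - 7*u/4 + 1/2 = (u - 2)*(u - 1/4)*(u + 1)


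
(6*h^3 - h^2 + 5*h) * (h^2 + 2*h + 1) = 6*h^5 + 11*h^4 + 9*h^3 + 9*h^2 + 5*h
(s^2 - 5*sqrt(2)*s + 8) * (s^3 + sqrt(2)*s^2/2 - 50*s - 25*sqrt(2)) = s^5 - 9*sqrt(2)*s^4/2 - 47*s^3 + 229*sqrt(2)*s^2 - 150*s - 200*sqrt(2)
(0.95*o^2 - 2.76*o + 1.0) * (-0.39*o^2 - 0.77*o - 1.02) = -0.3705*o^4 + 0.3449*o^3 + 0.7662*o^2 + 2.0452*o - 1.02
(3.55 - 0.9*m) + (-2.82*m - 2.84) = 0.71 - 3.72*m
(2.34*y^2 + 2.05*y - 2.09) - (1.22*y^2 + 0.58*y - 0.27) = 1.12*y^2 + 1.47*y - 1.82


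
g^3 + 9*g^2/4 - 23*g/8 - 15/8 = (g - 5/4)*(g + 1/2)*(g + 3)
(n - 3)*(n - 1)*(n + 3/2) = n^3 - 5*n^2/2 - 3*n + 9/2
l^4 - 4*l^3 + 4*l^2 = l^2*(l - 2)^2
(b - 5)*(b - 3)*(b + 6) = b^3 - 2*b^2 - 33*b + 90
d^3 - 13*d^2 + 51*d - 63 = (d - 7)*(d - 3)^2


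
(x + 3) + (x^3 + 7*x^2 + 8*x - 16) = x^3 + 7*x^2 + 9*x - 13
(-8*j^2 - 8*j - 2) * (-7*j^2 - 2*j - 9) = 56*j^4 + 72*j^3 + 102*j^2 + 76*j + 18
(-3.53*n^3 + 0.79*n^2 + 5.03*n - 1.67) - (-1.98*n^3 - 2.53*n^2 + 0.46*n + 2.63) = -1.55*n^3 + 3.32*n^2 + 4.57*n - 4.3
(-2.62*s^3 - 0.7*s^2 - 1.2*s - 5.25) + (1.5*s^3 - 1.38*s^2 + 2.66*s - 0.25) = -1.12*s^3 - 2.08*s^2 + 1.46*s - 5.5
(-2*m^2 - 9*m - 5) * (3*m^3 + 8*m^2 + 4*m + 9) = -6*m^5 - 43*m^4 - 95*m^3 - 94*m^2 - 101*m - 45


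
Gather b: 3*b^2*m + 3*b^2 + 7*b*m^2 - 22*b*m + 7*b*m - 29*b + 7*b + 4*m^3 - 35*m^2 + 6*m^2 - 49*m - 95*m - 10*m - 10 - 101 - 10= b^2*(3*m + 3) + b*(7*m^2 - 15*m - 22) + 4*m^3 - 29*m^2 - 154*m - 121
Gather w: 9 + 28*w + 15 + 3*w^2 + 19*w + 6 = 3*w^2 + 47*w + 30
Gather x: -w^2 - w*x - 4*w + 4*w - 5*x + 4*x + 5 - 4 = -w^2 + x*(-w - 1) + 1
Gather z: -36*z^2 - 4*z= -36*z^2 - 4*z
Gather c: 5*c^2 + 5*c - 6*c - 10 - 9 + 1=5*c^2 - c - 18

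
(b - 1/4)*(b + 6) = b^2 + 23*b/4 - 3/2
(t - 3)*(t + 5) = t^2 + 2*t - 15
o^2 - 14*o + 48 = (o - 8)*(o - 6)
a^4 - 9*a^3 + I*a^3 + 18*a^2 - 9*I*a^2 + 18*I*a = a*(a - 6)*(a - 3)*(a + I)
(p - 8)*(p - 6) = p^2 - 14*p + 48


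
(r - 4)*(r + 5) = r^2 + r - 20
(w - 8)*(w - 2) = w^2 - 10*w + 16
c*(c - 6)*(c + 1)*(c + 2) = c^4 - 3*c^3 - 16*c^2 - 12*c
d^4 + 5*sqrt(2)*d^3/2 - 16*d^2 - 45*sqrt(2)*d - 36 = (d - 3*sqrt(2))*(d + sqrt(2)/2)*(d + 2*sqrt(2))*(d + 3*sqrt(2))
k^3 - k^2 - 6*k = k*(k - 3)*(k + 2)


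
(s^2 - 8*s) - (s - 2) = s^2 - 9*s + 2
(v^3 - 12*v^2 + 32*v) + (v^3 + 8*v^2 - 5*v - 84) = 2*v^3 - 4*v^2 + 27*v - 84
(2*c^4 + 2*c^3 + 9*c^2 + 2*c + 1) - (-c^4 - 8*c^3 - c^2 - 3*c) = 3*c^4 + 10*c^3 + 10*c^2 + 5*c + 1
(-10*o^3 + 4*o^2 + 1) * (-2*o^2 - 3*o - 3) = 20*o^5 + 22*o^4 + 18*o^3 - 14*o^2 - 3*o - 3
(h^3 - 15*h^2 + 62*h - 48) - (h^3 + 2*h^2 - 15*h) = -17*h^2 + 77*h - 48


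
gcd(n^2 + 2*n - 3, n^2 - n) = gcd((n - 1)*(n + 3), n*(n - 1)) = n - 1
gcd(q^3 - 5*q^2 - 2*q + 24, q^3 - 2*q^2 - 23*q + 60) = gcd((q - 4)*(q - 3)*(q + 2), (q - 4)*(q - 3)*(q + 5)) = q^2 - 7*q + 12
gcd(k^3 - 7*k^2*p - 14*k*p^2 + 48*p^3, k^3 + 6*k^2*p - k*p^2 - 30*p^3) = -k^2 - k*p + 6*p^2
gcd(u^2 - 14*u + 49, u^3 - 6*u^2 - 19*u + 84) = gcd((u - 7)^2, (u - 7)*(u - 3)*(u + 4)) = u - 7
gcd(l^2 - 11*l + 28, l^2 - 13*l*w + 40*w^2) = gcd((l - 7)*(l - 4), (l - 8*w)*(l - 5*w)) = 1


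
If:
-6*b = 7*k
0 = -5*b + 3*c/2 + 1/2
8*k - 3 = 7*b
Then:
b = -21/97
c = -307/291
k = 18/97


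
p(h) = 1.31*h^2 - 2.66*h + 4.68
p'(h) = 2.62*h - 2.66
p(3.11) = 9.08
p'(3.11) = 5.49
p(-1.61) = 12.36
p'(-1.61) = -6.88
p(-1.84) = 14.01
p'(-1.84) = -7.48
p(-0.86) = 7.94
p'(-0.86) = -4.91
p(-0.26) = 5.46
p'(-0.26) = -3.34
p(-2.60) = 20.45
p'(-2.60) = -9.47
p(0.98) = 3.33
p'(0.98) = -0.09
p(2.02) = 4.65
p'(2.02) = 2.63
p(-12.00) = 225.24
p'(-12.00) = -34.10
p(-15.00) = 339.33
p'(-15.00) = -41.96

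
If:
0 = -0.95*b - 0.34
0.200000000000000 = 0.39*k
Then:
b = -0.36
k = 0.51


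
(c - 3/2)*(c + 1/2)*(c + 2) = c^3 + c^2 - 11*c/4 - 3/2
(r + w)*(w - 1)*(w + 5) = r*w^2 + 4*r*w - 5*r + w^3 + 4*w^2 - 5*w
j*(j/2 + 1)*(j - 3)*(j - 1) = j^4/2 - j^3 - 5*j^2/2 + 3*j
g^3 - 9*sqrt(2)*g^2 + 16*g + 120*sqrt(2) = (g - 6*sqrt(2))*(g - 5*sqrt(2))*(g + 2*sqrt(2))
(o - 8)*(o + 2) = o^2 - 6*o - 16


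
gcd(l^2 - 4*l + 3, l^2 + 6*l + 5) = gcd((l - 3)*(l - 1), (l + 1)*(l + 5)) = 1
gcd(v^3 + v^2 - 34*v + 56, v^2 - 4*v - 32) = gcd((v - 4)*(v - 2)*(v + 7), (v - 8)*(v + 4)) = 1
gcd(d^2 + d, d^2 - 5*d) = d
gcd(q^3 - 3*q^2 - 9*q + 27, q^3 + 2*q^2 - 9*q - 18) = q^2 - 9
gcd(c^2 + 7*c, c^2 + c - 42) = c + 7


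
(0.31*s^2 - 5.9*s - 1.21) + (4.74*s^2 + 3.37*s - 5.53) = 5.05*s^2 - 2.53*s - 6.74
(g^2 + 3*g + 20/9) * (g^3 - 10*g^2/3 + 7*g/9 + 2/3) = g^5 - g^4/3 - 7*g^3 - 119*g^2/27 + 302*g/81 + 40/27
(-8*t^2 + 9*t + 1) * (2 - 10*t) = 80*t^3 - 106*t^2 + 8*t + 2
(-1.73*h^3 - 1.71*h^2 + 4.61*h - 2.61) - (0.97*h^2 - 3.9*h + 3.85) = -1.73*h^3 - 2.68*h^2 + 8.51*h - 6.46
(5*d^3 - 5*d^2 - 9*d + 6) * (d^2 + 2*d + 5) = 5*d^5 + 5*d^4 + 6*d^3 - 37*d^2 - 33*d + 30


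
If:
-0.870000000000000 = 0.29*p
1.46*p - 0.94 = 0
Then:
No Solution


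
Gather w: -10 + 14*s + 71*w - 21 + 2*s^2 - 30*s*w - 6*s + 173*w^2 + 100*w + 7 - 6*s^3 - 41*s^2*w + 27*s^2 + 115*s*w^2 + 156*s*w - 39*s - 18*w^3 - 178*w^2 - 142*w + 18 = -6*s^3 + 29*s^2 - 31*s - 18*w^3 + w^2*(115*s - 5) + w*(-41*s^2 + 126*s + 29) - 6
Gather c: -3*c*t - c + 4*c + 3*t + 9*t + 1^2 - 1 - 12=c*(3 - 3*t) + 12*t - 12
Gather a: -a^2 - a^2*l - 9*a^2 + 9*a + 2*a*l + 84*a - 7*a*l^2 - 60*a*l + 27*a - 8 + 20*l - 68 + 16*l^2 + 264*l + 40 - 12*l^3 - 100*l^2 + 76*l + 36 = a^2*(-l - 10) + a*(-7*l^2 - 58*l + 120) - 12*l^3 - 84*l^2 + 360*l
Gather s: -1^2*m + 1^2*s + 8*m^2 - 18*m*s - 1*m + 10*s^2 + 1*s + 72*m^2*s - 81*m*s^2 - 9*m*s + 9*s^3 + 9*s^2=8*m^2 - 2*m + 9*s^3 + s^2*(19 - 81*m) + s*(72*m^2 - 27*m + 2)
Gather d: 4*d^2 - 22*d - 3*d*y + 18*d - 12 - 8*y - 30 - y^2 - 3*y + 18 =4*d^2 + d*(-3*y - 4) - y^2 - 11*y - 24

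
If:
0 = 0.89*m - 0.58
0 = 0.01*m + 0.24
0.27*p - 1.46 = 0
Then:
No Solution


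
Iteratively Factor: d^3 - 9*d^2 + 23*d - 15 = (d - 5)*(d^2 - 4*d + 3) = (d - 5)*(d - 3)*(d - 1)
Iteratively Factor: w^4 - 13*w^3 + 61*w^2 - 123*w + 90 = (w - 3)*(w^3 - 10*w^2 + 31*w - 30) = (w - 3)*(w - 2)*(w^2 - 8*w + 15) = (w - 5)*(w - 3)*(w - 2)*(w - 3)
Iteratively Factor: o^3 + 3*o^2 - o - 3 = (o + 3)*(o^2 - 1) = (o - 1)*(o + 3)*(o + 1)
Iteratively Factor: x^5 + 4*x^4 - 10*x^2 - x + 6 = (x + 1)*(x^4 + 3*x^3 - 3*x^2 - 7*x + 6) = (x + 1)*(x + 3)*(x^3 - 3*x + 2) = (x + 1)*(x + 2)*(x + 3)*(x^2 - 2*x + 1) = (x - 1)*(x + 1)*(x + 2)*(x + 3)*(x - 1)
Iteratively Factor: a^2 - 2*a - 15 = (a + 3)*(a - 5)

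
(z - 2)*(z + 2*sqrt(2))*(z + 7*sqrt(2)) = z^3 - 2*z^2 + 9*sqrt(2)*z^2 - 18*sqrt(2)*z + 28*z - 56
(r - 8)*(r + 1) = r^2 - 7*r - 8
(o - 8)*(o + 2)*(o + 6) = o^3 - 52*o - 96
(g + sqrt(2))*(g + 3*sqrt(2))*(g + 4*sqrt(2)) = g^3 + 8*sqrt(2)*g^2 + 38*g + 24*sqrt(2)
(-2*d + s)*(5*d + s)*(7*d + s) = -70*d^3 + 11*d^2*s + 10*d*s^2 + s^3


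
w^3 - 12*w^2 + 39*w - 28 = (w - 7)*(w - 4)*(w - 1)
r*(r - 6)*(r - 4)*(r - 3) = r^4 - 13*r^3 + 54*r^2 - 72*r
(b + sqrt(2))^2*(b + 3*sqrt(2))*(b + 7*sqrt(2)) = b^4 + 12*sqrt(2)*b^3 + 84*b^2 + 104*sqrt(2)*b + 84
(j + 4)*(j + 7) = j^2 + 11*j + 28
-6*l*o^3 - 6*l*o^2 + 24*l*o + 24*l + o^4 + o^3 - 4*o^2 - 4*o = (-6*l + o)*(o - 2)*(o + 1)*(o + 2)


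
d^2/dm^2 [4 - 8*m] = 0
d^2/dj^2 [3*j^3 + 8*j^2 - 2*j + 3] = 18*j + 16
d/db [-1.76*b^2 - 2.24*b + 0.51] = -3.52*b - 2.24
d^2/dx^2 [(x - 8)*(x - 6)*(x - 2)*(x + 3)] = 12*x^2 - 78*x + 56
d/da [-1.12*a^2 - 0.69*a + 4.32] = -2.24*a - 0.69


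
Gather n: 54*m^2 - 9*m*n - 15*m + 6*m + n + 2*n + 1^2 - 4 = 54*m^2 - 9*m + n*(3 - 9*m) - 3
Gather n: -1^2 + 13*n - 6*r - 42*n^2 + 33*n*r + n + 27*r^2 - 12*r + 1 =-42*n^2 + n*(33*r + 14) + 27*r^2 - 18*r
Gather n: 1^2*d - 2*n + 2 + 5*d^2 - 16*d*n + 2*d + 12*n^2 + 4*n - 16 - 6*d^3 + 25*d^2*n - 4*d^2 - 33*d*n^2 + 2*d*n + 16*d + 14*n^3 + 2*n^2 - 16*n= -6*d^3 + d^2 + 19*d + 14*n^3 + n^2*(14 - 33*d) + n*(25*d^2 - 14*d - 14) - 14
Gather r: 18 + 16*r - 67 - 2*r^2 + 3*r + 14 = -2*r^2 + 19*r - 35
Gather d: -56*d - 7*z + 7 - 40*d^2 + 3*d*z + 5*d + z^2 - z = -40*d^2 + d*(3*z - 51) + z^2 - 8*z + 7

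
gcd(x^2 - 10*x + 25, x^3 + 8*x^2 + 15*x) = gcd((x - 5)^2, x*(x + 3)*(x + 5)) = 1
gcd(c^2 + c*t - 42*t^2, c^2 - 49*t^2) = c + 7*t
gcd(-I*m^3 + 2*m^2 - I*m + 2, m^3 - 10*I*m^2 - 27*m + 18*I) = m - I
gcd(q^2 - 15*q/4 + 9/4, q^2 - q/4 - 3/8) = q - 3/4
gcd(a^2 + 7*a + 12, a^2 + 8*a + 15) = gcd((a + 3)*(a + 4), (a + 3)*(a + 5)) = a + 3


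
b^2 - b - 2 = (b - 2)*(b + 1)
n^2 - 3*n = n*(n - 3)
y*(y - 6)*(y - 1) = y^3 - 7*y^2 + 6*y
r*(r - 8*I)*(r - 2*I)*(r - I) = r^4 - 11*I*r^3 - 26*r^2 + 16*I*r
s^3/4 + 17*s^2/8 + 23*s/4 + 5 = (s/4 + 1)*(s + 2)*(s + 5/2)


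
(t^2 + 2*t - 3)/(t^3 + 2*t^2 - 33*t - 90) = (t - 1)/(t^2 - t - 30)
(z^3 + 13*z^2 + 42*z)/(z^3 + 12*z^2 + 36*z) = (z + 7)/(z + 6)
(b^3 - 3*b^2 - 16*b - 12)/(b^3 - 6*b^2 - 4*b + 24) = (b + 1)/(b - 2)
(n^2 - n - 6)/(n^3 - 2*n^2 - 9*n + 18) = (n + 2)/(n^2 + n - 6)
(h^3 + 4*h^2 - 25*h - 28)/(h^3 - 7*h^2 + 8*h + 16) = (h + 7)/(h - 4)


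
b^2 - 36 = (b - 6)*(b + 6)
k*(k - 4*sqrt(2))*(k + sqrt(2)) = k^3 - 3*sqrt(2)*k^2 - 8*k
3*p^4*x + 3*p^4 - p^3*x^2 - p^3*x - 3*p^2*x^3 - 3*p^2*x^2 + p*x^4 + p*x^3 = (-3*p + x)*(-p + x)*(p + x)*(p*x + p)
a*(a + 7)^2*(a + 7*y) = a^4 + 7*a^3*y + 14*a^3 + 98*a^2*y + 49*a^2 + 343*a*y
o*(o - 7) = o^2 - 7*o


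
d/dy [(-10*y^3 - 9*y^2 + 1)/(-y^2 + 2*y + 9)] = 2*(5*y^4 - 20*y^3 - 144*y^2 - 80*y - 1)/(y^4 - 4*y^3 - 14*y^2 + 36*y + 81)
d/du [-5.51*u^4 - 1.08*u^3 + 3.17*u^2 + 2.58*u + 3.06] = -22.04*u^3 - 3.24*u^2 + 6.34*u + 2.58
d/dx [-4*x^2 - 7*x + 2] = -8*x - 7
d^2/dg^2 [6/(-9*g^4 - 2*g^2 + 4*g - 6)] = 24*((27*g^2 + 1)*(9*g^4 + 2*g^2 - 4*g + 6) - 8*(9*g^3 + g - 1)^2)/(9*g^4 + 2*g^2 - 4*g + 6)^3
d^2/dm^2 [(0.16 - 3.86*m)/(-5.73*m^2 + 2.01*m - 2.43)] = ((17.3508 - 132.7068*m)*(5.73*m^2 - 2.01*m + 2.43) + (3.86*m - 0.16)*(11.46*m - 2.01)*(22.92*m - 4.02))/(5.73*m^2 - 2.01*m + 2.43)^3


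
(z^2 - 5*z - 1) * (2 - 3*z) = -3*z^3 + 17*z^2 - 7*z - 2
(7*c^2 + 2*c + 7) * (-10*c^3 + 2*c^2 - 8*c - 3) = -70*c^5 - 6*c^4 - 122*c^3 - 23*c^2 - 62*c - 21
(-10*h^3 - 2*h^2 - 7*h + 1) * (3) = -30*h^3 - 6*h^2 - 21*h + 3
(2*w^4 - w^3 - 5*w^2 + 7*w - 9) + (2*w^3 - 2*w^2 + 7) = 2*w^4 + w^3 - 7*w^2 + 7*w - 2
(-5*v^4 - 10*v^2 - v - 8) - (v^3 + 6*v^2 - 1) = -5*v^4 - v^3 - 16*v^2 - v - 7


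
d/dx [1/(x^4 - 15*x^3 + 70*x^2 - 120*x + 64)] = (-4*x^3 + 45*x^2 - 140*x + 120)/(x^4 - 15*x^3 + 70*x^2 - 120*x + 64)^2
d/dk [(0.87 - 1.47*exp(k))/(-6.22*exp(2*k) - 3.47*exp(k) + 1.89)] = (-9.1434*exp(2*k) + 10.8228*exp(k) + 0.240600000000001)*exp(k)/(38.6884*exp(4*k) + 43.1668*exp(3*k) - 11.4707*exp(2*k) - 13.1166*exp(k) + 3.5721)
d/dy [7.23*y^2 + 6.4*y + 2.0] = 14.46*y + 6.4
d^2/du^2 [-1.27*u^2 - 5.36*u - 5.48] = -2.54000000000000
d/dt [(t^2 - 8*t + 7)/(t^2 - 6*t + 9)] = 2*(t + 5)/(t^3 - 9*t^2 + 27*t - 27)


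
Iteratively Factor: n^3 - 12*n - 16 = (n + 2)*(n^2 - 2*n - 8) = (n - 4)*(n + 2)*(n + 2)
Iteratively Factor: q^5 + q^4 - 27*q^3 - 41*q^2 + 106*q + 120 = (q - 2)*(q^4 + 3*q^3 - 21*q^2 - 83*q - 60) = (q - 2)*(q + 1)*(q^3 + 2*q^2 - 23*q - 60) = (q - 2)*(q + 1)*(q + 4)*(q^2 - 2*q - 15) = (q - 5)*(q - 2)*(q + 1)*(q + 4)*(q + 3)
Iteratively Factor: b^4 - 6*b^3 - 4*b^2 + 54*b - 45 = (b - 3)*(b^3 - 3*b^2 - 13*b + 15) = (b - 3)*(b + 3)*(b^2 - 6*b + 5) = (b - 5)*(b - 3)*(b + 3)*(b - 1)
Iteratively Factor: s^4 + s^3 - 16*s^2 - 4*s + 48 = (s + 2)*(s^3 - s^2 - 14*s + 24) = (s + 2)*(s + 4)*(s^2 - 5*s + 6) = (s - 3)*(s + 2)*(s + 4)*(s - 2)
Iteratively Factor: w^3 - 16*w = (w + 4)*(w^2 - 4*w) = (w - 4)*(w + 4)*(w)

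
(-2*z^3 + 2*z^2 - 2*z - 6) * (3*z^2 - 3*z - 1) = -6*z^5 + 12*z^4 - 10*z^3 - 14*z^2 + 20*z + 6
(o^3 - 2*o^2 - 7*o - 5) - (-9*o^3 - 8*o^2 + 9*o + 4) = 10*o^3 + 6*o^2 - 16*o - 9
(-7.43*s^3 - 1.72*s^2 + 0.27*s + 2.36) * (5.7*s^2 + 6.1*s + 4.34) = -42.351*s^5 - 55.127*s^4 - 41.1992*s^3 + 7.6342*s^2 + 15.5678*s + 10.2424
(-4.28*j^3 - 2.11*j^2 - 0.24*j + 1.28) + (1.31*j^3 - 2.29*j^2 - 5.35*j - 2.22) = -2.97*j^3 - 4.4*j^2 - 5.59*j - 0.94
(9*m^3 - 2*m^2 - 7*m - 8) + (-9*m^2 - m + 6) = 9*m^3 - 11*m^2 - 8*m - 2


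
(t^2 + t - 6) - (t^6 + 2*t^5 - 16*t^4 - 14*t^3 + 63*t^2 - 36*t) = -t^6 - 2*t^5 + 16*t^4 + 14*t^3 - 62*t^2 + 37*t - 6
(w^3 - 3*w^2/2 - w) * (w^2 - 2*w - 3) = w^5 - 7*w^4/2 - w^3 + 13*w^2/2 + 3*w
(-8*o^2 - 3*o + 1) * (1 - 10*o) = 80*o^3 + 22*o^2 - 13*o + 1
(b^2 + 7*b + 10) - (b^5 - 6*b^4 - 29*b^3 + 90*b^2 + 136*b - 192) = -b^5 + 6*b^4 + 29*b^3 - 89*b^2 - 129*b + 202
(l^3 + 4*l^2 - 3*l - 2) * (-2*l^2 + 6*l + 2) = -2*l^5 - 2*l^4 + 32*l^3 - 6*l^2 - 18*l - 4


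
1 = 1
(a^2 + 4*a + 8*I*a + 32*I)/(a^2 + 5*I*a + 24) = (a + 4)/(a - 3*I)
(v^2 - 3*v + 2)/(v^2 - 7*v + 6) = (v - 2)/(v - 6)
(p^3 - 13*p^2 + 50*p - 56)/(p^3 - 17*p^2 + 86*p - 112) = (p - 4)/(p - 8)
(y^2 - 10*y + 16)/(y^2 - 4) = (y - 8)/(y + 2)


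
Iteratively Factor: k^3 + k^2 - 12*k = (k + 4)*(k^2 - 3*k) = (k - 3)*(k + 4)*(k)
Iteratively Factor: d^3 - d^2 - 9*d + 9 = (d - 1)*(d^2 - 9) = (d - 3)*(d - 1)*(d + 3)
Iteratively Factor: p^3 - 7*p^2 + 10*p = (p)*(p^2 - 7*p + 10) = p*(p - 2)*(p - 5)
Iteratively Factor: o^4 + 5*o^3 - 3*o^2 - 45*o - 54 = (o + 3)*(o^3 + 2*o^2 - 9*o - 18) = (o - 3)*(o + 3)*(o^2 + 5*o + 6) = (o - 3)*(o + 3)^2*(o + 2)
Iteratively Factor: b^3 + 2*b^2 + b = (b + 1)*(b^2 + b) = (b + 1)^2*(b)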